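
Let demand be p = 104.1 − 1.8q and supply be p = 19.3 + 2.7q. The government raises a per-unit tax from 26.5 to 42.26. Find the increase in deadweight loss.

Competitive equilibrium: 104.1 − 1.8q = 19.3 + 2.7q → q* = 18.8444, p* = 70.18.
For a per-unit tax t: Δq = t/4.5, so DWL = ½·t·(t/4.5) = t²/9.
At t = 26.5: DWL = 78.028. At t = 42.26: DWL = 198.434.
Increase = 198.434 − 78.028 = 120.41.

120.41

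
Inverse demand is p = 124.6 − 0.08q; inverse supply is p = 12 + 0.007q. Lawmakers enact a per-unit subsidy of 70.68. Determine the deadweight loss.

28710.70

Competitive equilibrium: 124.6 − 0.08q = 12 + 0.007q → q* = 1294.2529, p* = 21.0598.
The subsidy lowers effective supply by 70.68: p = 0.007q − 58.68.
New quantity: 124.6 − 0.08q = 0.007q − 58.68 → q' = 2106.6667.
Overproduction Δq = 2106.6667 − 1294.2529 = 812.4138; wedge = subsidy = 70.68.
Deadweight loss = ½ × 812.4138 × 70.68 = 28710.70.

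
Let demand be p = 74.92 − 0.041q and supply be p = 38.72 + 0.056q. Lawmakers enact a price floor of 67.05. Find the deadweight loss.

1593.21

Competitive equilibrium: 74.92 − 0.041q = 38.72 + 0.056q → q* = 373.19588, p* = 59.61897.
At the floor p = 67.05, quantity demanded = (74.92 − 67.05)/0.041 = 191.95122.
Sellers' marginal cost at q' = 191.95122: 38.72 + 0.056·191.95122 = 49.46927.
Δq = 373.19588 − 191.95122 = 181.24466; wedge = 67.05 − 49.46927 = 17.58073.
Welfare loss = ½ × 181.24466 × 17.58073 = 1593.21.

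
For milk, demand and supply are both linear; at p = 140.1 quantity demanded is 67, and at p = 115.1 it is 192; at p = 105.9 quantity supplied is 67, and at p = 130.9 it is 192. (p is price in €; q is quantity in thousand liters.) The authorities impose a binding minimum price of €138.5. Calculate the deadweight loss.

€1201.25 thousand

Demand slope = (115.1 − 140.1)/(192 − 67) = −0.2, so p = 153.5 − 0.2q.
Supply slope = (130.9 − 105.9)/(192 − 67) = 0.2, so p = 92.5 + 0.2q.
Competitive equilibrium: 153.5 − 0.2q = 92.5 + 0.2q → q* = 152.5, p* = 123.
At the floor p = 138.5, quantity demanded = (153.5 − 138.5)/0.2 = 75.
Sellers' marginal cost at q' = 75: 92.5 + 0.2·75 = 107.5.
Δq = 152.5 − 75 = 77.5; wedge = 138.5 − 107.5 = 31.
Deadweight loss = ½ × 77.5 × 31 = €1201.25 thousand.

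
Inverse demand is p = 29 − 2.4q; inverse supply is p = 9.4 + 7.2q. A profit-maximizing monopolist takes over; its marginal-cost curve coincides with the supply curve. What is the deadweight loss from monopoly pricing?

0.80

Competitive equilibrium: 29 − 2.4q = 9.4 + 7.2q → q* = 2.0417, p* = 24.1.
Marginal revenue: MR = 29 − 4.8q. Set MR = MC: 29 − 4.8q = 9.4 + 7.2q → q_m = 1.6333.
Price p_m = 29 − 2.4·1.6333 = 25.0801; MC(q_m) = 9.4 + 7.2·1.6333 = 21.1598.
Competitive q* = 2.0417, so Δq = 0.4084; wedge = 25.0801 − 21.1598 = 3.9203.
Deadweight loss = ½ × 0.4084 × 3.9203 = 0.80.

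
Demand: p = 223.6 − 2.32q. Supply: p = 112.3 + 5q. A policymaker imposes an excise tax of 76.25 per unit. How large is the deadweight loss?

Competitive equilibrium: 223.6 − 2.32q = 112.3 + 5q → q* = 15.20492, p* = 188.32459.
With the tax, the buyer price exceeds the seller price by 76.25: (223.6 − 2.32q) − (112.3 + 5q) = 76.25 → q' = 4.78825.
Δq = 15.20492 − 4.78825 = 10.41667; the wedge equals the tax, 76.25.
Welfare loss = ½ × 10.41667 × 76.25 = 397.14.

397.14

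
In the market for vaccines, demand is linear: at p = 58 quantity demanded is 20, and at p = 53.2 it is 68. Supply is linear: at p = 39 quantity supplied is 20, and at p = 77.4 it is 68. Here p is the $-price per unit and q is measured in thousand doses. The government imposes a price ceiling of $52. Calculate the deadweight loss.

Demand slope = (53.2 − 58)/(68 − 20) = −0.1, so p = 60 − 0.1q.
Supply slope = (77.4 − 39)/(68 − 20) = 0.8, so p = 23 + 0.8q.
Competitive equilibrium: 60 − 0.1q = 23 + 0.8q → q* = 41.1111, p* = 55.8889.
At the ceiling p = 52, quantity supplied = (52 − 23)/0.8 = 36.25.
Willingness to pay at q' = 36.25: 60 − 0.1·36.25 = 56.375.
Δq = 41.1111 − 36.25 = 4.8611; wedge = 56.375 − 52 = 4.375.
The triangle = ½ × 4.8611 × 4.375 = $10.63 thousand.

$10.63 thousand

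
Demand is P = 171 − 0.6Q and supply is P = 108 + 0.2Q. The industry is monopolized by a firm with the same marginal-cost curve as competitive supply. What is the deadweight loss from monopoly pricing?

Competitive equilibrium: 171 − 0.6Q = 108 + 0.2Q → Q* = 78.75, P* = 123.75.
Marginal revenue: MR = 171 − 1.2Q. Set MR = MC: 171 − 1.2Q = 108 + 0.2Q → Q_m = 45.
Price P_m = 171 − 0.6·45 = 144; MC(Q_m) = 108 + 0.2·45 = 117.
Competitive Q* = 78.75, so ΔQ = 33.75; wedge = 144 − 117 = 27.
The triangle = ½ × 33.75 × 27 = 455.625.

455.625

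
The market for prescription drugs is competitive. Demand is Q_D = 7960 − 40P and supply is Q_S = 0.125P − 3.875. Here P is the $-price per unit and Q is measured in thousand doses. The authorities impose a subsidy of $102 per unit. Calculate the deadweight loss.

In inverse form: demand P = 199 − 0.025Q, supply P = 31 + 8Q.
Competitive equilibrium: 199 − 0.025Q = 31 + 8Q → Q* = 20.93458, P* = 198.47664.
The subsidy lowers effective supply by 102: P = 8Q − 71.
New quantity: 199 − 0.025Q = 8Q − 71 → Q' = 33.64486.
Overproduction ΔQ = 33.64486 − 20.93458 = 12.71028; wedge = subsidy = 102.
Welfare loss = ½ × 12.71028 × 102 = $648.22 thousand.

$648.22 thousand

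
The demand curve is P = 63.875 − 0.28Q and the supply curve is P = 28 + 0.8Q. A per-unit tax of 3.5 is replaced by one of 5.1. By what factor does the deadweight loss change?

Competitive equilibrium: 63.875 − 0.28Q = 28 + 0.8Q → Q* = 33.2176, P* = 54.5741.
For a per-unit tax t: ΔQ = t/1.08, so DWL = ½·t·(t/1.08) = t²/2.16.
At t = 3.5: DWL = 5.671. At t = 5.1: DWL = 12.042.
Ratio = (5.1/3.5)² = 2.123.

2.123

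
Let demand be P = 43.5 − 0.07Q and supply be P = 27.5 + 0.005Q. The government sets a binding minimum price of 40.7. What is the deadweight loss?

Competitive equilibrium: 43.5 − 0.07Q = 27.5 + 0.005Q → Q* = 213.3333, P* = 28.5667.
At the floor P = 40.7, quantity demanded = (43.5 − 40.7)/0.07 = 40.
Sellers' marginal cost at Q' = 40: 27.5 + 0.005·40 = 27.7.
ΔQ = 213.3333 − 40 = 173.3333; wedge = 40.7 − 27.7 = 13.
The triangle = ½ × 173.3333 × 13 = 1126.67.

1126.67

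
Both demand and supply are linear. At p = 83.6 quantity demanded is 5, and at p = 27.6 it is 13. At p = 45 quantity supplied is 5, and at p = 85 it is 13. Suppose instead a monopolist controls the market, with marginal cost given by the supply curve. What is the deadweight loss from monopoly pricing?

Demand slope = (27.6 − 83.6)/(13 − 5) = −7, so p = 118.6 − 7q.
Supply slope = (85 − 45)/(13 − 5) = 5, so p = 20 + 5q.
Competitive equilibrium: 118.6 − 7q = 20 + 5q → q* = 8.2167, p* = 61.0833.
Marginal revenue: MR = 118.6 − 14q. Set MR = MC: 118.6 − 14q = 20 + 5q → q_m = 5.1895.
Price p_m = 118.6 − 7·5.1895 = 82.2735; MC(q_m) = 20 + 5·5.1895 = 45.9475.
Competitive q* = 8.2167, so Δq = 3.0272; wedge = 82.2735 − 45.9475 = 36.326.
DWL = ½ × 3.0272 × 36.326 = 54.98.

54.98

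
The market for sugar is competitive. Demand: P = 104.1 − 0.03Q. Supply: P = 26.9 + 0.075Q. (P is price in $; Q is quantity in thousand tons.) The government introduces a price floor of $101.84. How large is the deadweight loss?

$22862.40 thousand

Competitive equilibrium: 104.1 − 0.03Q = 26.9 + 0.075Q → Q* = 735.2381, P* = 82.0429.
At the floor P = 101.84, quantity demanded = (104.1 − 101.84)/0.03 = 75.3333.
Sellers' marginal cost at Q' = 75.3333: 26.9 + 0.075·75.3333 = 32.55.
ΔQ = 735.2381 − 75.3333 = 659.9048; wedge = 101.84 − 32.55 = 69.29.
Deadweight loss = ½ × 659.9048 × 69.29 = $22862.40 thousand.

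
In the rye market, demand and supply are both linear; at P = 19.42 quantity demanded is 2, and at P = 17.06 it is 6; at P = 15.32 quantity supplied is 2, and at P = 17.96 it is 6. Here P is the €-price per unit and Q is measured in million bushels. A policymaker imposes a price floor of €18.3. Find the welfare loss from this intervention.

€1.19 million

Demand slope = (17.06 − 19.42)/(6 − 2) = −0.59, so P = 20.6 − 0.59Q.
Supply slope = (17.96 − 15.32)/(6 − 2) = 0.66, so P = 14 + 0.66Q.
Competitive equilibrium: 20.6 − 0.59Q = 14 + 0.66Q → Q* = 5.28, P* = 17.4848.
At the floor P = 18.3, quantity demanded = (20.6 − 18.3)/0.59 = 3.8983.
Sellers' marginal cost at Q' = 3.8983: 14 + 0.66·3.8983 = 16.5729.
ΔQ = 5.28 − 3.8983 = 1.3817; wedge = 18.3 − 16.5729 = 1.7271.
DWL = ½ × 1.3817 × 1.7271 = €1.19 million.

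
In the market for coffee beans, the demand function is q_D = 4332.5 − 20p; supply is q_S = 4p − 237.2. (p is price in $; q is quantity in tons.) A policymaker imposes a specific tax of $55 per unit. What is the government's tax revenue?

$18759.58

In inverse form: demand p = 216.625 − 0.05q, supply p = 59.3 + 0.25q.
Competitive equilibrium: 216.625 − 0.05q = 59.3 + 0.25q → q* = 524.4167, p* = 190.4042.
With the tax, the buyer price exceeds the seller price by 55: (216.625 − 0.05q) − (59.3 + 0.25q) = 55 → q' = 341.0833.
Tax revenue = 55 × 341.0833 = $18759.58.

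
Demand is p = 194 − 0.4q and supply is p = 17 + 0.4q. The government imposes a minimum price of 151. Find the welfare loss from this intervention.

5175.625

Competitive equilibrium: 194 − 0.4q = 17 + 0.4q → q* = 221.25, p* = 105.5.
At the floor p = 151, quantity demanded = (194 − 151)/0.4 = 107.5.
Sellers' marginal cost at q' = 107.5: 17 + 0.4·107.5 = 60.
Δq = 221.25 − 107.5 = 113.75; wedge = 151 − 60 = 91.
Welfare loss = ½ × 113.75 × 91 = 5175.625.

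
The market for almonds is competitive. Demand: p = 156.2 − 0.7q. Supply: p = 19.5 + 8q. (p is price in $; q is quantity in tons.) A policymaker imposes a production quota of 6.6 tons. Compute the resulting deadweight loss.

Competitive equilibrium: 156.2 − 0.7q = 19.5 + 8q → q* = 15.71264, p* = 145.20115.
At q = 6.6: demand price = 156.2 − 0.7·6.6 = 151.58; supply price = 19.5 + 8·6.6 = 72.3.
Δq = 15.71264 − 6.6 = 9.11264; wedge = 151.58 − 72.3 = 79.28.
The triangle = ½ × 9.11264 × 79.28 = $361.23.

$361.23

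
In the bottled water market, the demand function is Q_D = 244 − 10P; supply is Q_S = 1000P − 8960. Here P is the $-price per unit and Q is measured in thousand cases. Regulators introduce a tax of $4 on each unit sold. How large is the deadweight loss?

$79.21 thousand

In inverse form: demand P = 24.4 − 0.1Q, supply P = 8.96 + 0.001Q.
Competitive equilibrium: 24.4 − 0.1Q = 8.96 + 0.001Q → Q* = 152.8713, P* = 9.1129.
With the tax, the buyer price exceeds the seller price by 4: (24.4 − 0.1Q) − (8.96 + 0.001Q) = 4 → Q' = 113.2673.
ΔQ = 152.8713 − 113.2673 = 39.604; the wedge equals the tax, 4.
DWL = ½ × 39.604 × 4 = $79.21 thousand.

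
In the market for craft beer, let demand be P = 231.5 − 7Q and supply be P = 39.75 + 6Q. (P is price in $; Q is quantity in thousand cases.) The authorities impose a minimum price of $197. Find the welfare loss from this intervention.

Competitive equilibrium: 231.5 − 7Q = 39.75 + 6Q → Q* = 14.75, P* = 128.25.
At the floor P = 197, quantity demanded = (231.5 − 197)/7 = 4.9286.
Sellers' marginal cost at Q' = 4.9286: 39.75 + 6·4.9286 = 69.3216.
ΔQ = 14.75 − 4.9286 = 9.8214; wedge = 197 − 69.3216 = 127.6784.
DWL = ½ × 9.8214 × 127.6784 = $626.99 thousand.

$626.99 thousand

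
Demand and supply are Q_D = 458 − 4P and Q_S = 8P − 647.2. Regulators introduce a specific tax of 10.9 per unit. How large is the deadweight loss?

158.41

In inverse form: demand P = 114.5 − 0.25Q, supply P = 80.9 + 0.125Q.
Competitive equilibrium: 114.5 − 0.25Q = 80.9 + 0.125Q → Q* = 89.6, P* = 92.1.
With the tax, the buyer price exceeds the seller price by 10.9: (114.5 − 0.25Q) − (80.9 + 0.125Q) = 10.9 → Q' = 60.5333.
ΔQ = 89.6 − 60.5333 = 29.0667; the wedge equals the tax, 10.9.
Welfare loss = ½ × 29.0667 × 10.9 = 158.41.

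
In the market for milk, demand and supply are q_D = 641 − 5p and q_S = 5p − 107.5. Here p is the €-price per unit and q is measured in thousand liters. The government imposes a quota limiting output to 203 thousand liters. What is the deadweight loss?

In inverse form: demand p = 128.2 − 0.2q, supply p = 21.5 + 0.2q.
Competitive equilibrium: 128.2 − 0.2q = 21.5 + 0.2q → q* = 266.75, p* = 74.85.
At q = 203: demand price = 128.2 − 0.2·203 = 87.6; supply price = 21.5 + 0.2·203 = 62.1.
Δq = 266.75 − 203 = 63.75; wedge = 87.6 − 62.1 = 25.5.
Deadweight loss = ½ × 63.75 × 25.5 = €812.81 thousand.

€812.81 thousand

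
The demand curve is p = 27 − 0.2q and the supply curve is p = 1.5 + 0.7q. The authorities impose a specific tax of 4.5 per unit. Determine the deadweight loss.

Competitive equilibrium: 27 − 0.2q = 1.5 + 0.7q → q* = 28.3333, p* = 21.3333.
With the tax, the buyer price exceeds the seller price by 4.5: (27 − 0.2q) − (1.5 + 0.7q) = 4.5 → q' = 23.3333.
Δq = 28.3333 − 23.3333 = 5; the wedge equals the tax, 4.5.
Welfare loss = ½ × 5 × 4.5 = 11.25.

11.25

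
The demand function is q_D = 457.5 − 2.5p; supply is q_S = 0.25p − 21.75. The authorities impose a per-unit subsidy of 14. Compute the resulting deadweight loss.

In inverse form: demand p = 183 − 0.4q, supply p = 87 + 4q.
Competitive equilibrium: 183 − 0.4q = 87 + 4q → q* = 21.8182, p* = 174.2727.
The subsidy lowers effective supply by 14: p = 73 + 4q.
New quantity: 183 − 0.4q = 73 + 4q → q' = 25.
Overproduction Δq = 25 − 21.8182 = 3.1818; wedge = subsidy = 14.
The triangle = ½ × 3.1818 × 14 = 22.27.

22.27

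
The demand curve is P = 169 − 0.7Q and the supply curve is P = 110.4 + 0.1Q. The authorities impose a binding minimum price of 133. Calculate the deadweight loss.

Competitive equilibrium: 169 − 0.7Q = 110.4 + 0.1Q → Q* = 73.25, P* = 117.725.
At the floor P = 133, quantity demanded = (169 − 133)/0.7 = 51.4286.
Sellers' marginal cost at Q' = 51.4286: 110.4 + 0.1·51.4286 = 115.5429.
ΔQ = 73.25 − 51.4286 = 21.8214; wedge = 133 − 115.5429 = 17.4571.
Welfare loss = ½ × 21.8214 × 17.4571 = 190.47.

190.47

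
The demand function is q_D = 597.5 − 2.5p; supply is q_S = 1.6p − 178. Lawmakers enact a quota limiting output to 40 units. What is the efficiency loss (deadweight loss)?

3671.01

In inverse form: demand p = 239 − 0.4q, supply p = 111.25 + 0.625q.
Competitive equilibrium: 239 − 0.4q = 111.25 + 0.625q → q* = 124.63415, p* = 189.14634.
At q = 40: demand price = 239 − 0.4·40 = 223; supply price = 111.25 + 0.625·40 = 136.25.
Δq = 124.63415 − 40 = 84.63415; wedge = 223 − 136.25 = 86.75.
The triangle = ½ × 84.63415 × 86.75 = 3671.01.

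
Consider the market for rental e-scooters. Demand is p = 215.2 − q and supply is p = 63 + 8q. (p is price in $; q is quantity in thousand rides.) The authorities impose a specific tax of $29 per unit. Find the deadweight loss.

$46.72 thousand

Competitive equilibrium: 215.2 − q = 63 + 8q → q* = 16.9111, p* = 198.2889.
With the tax, the buyer price exceeds the seller price by 29: (215.2 − q) − (63 + 8q) = 29 → q' = 13.6889.
Δq = 16.9111 − 13.6889 = 3.2222; the wedge equals the tax, 29.
Deadweight loss = ½ × 3.2222 × 29 = $46.72 thousand.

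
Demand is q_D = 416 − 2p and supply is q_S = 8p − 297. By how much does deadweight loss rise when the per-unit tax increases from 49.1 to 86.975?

4123.07

In inverse form: demand p = 208 − 0.5q, supply p = 37.125 + 0.125q.
Competitive equilibrium: 208 − 0.5q = 37.125 + 0.125q → q* = 273.4, p* = 71.3.
For a per-unit tax t: Δq = t/0.625, so DWL = ½·t·(t/0.625) = t²/1.25.
At t = 49.1: DWL = 1928.648. At t = 86.975: DWL = 6051.721.
Increase = 6051.721 − 1928.648 = 4123.07.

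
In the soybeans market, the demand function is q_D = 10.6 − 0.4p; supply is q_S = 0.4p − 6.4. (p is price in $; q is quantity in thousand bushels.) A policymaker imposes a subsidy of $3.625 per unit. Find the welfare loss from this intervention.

$1.31 thousand

In inverse form: demand p = 26.5 − 2.5q, supply p = 16 + 2.5q.
Competitive equilibrium: 26.5 − 2.5q = 16 + 2.5q → q* = 2.1, p* = 21.25.
The subsidy lowers effective supply by 3.625: p = 12.375 + 2.5q.
New quantity: 26.5 − 2.5q = 12.375 + 2.5q → q' = 2.825.
Overproduction Δq = 2.825 − 2.1 = 0.725; wedge = subsidy = 3.625.
Welfare loss = ½ × 0.725 × 3.625 = $1.31 thousand.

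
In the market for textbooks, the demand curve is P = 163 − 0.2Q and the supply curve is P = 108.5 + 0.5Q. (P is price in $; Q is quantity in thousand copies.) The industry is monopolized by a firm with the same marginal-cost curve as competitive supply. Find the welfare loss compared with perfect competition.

$104.77 thousand

Competitive equilibrium: 163 − 0.2Q = 108.5 + 0.5Q → Q* = 77.8571, P* = 147.4286.
Marginal revenue: MR = 163 − 0.4Q. Set MR = MC: 163 − 0.4Q = 108.5 + 0.5Q → Q_m = 60.5556.
Price P_m = 163 − 0.2·60.5556 = 150.8889; MC(Q_m) = 108.5 + 0.5·60.5556 = 138.7778.
Competitive Q* = 77.8571, so ΔQ = 17.3015; wedge = 150.8889 − 138.7778 = 12.1111.
The triangle = ½ × 17.3015 × 12.1111 = $104.77 thousand.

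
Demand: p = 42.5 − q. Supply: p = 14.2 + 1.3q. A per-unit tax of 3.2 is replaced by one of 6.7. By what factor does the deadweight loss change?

Competitive equilibrium: 42.5 − q = 14.2 + 1.3q → q* = 12.3043, p* = 30.1957.
For a per-unit tax t: Δq = t/2.3, so DWL = ½·t·(t/2.3) = t²/4.6.
At t = 3.2: DWL = 2.226. At t = 6.7: DWL = 9.759.
Ratio = (6.7/3.2)² = 4.384.

4.384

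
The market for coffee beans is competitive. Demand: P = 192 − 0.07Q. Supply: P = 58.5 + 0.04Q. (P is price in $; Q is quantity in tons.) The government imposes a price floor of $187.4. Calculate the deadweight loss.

Competitive equilibrium: 192 − 0.07Q = 58.5 + 0.04Q → Q* = 1213.63636, P* = 107.04545.
At the floor P = 187.4, quantity demanded = (192 − 187.4)/0.07 = 65.71429.
Sellers' marginal cost at Q' = 65.71429: 58.5 + 0.04·65.71429 = 61.12857.
ΔQ = 1213.63636 − 65.71429 = 1147.92207; wedge = 187.4 − 61.12857 = 126.27143.
The triangle = ½ × 1147.92207 × 126.27143 = $72474.88.

$72474.88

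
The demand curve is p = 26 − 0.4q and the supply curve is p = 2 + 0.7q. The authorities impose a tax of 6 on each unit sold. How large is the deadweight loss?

16.36

Competitive equilibrium: 26 − 0.4q = 2 + 0.7q → q* = 21.8182, p* = 17.2727.
With the tax, the buyer price exceeds the seller price by 6: (26 − 0.4q) − (2 + 0.7q) = 6 → q' = 16.3636.
Δq = 21.8182 − 16.3636 = 5.4546; the wedge equals the tax, 6.
The triangle = ½ × 5.4546 × 6 = 16.36.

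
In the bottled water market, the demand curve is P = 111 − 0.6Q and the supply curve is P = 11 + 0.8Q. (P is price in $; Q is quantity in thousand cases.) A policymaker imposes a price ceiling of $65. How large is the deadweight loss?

Competitive equilibrium: 111 − 0.6Q = 11 + 0.8Q → Q* = 71.4286, P* = 68.1429.
At the ceiling P = 65, quantity supplied = (65 − 11)/0.8 = 67.5.
Willingness to pay at Q' = 67.5: 111 − 0.6·67.5 = 70.5.
ΔQ = 71.4286 − 67.5 = 3.9286; wedge = 70.5 − 65 = 5.5.
The triangle = ½ × 3.9286 × 5.5 = $10.80 thousand.

$10.80 thousand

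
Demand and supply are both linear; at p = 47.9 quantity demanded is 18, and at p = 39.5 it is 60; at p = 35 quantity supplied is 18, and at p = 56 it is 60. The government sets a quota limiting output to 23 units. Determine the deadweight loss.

Demand slope = (39.5 − 47.9)/(60 − 18) = −0.2, so p = 51.5 − 0.2q.
Supply slope = (56 − 35)/(60 − 18) = 0.5, so p = 26 + 0.5q.
Competitive equilibrium: 51.5 − 0.2q = 26 + 0.5q → q* = 36.4286, p* = 44.2143.
At q = 23: demand price = 51.5 − 0.2·23 = 46.9; supply price = 26 + 0.5·23 = 37.5.
Δq = 36.4286 − 23 = 13.4286; wedge = 46.9 − 37.5 = 9.4.
The triangle = ½ × 13.4286 × 9.4 = 63.11.

63.11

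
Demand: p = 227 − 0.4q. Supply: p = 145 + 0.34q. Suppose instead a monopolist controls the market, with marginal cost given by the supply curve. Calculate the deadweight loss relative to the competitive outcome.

559.34

Competitive equilibrium: 227 − 0.4q = 145 + 0.34q → q* = 110.8108, p* = 182.6757.
Marginal revenue: MR = 227 − 0.8q. Set MR = MC: 227 − 0.8q = 145 + 0.34q → q_m = 71.9298.
Price p_m = 227 − 0.4·71.9298 = 198.2281; MC(q_m) = 145 + 0.34·71.9298 = 169.4561.
Competitive q* = 110.8108, so Δq = 38.881; wedge = 198.2281 − 169.4561 = 28.772.
Welfare loss = ½ × 38.881 × 28.772 = 559.34.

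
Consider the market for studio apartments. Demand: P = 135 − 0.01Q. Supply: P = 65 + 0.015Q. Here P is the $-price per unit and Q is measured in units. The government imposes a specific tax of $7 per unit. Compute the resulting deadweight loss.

Competitive equilibrium: 135 − 0.01Q = 65 + 0.015Q → Q* = 2800, P* = 107.
With the tax, the buyer price exceeds the seller price by 7: (135 − 0.01Q) − (65 + 0.015Q) = 7 → Q' = 2520.
ΔQ = 2800 − 2520 = 280; the wedge equals the tax, 7.
Welfare loss = ½ × 280 × 7 = $980.

$980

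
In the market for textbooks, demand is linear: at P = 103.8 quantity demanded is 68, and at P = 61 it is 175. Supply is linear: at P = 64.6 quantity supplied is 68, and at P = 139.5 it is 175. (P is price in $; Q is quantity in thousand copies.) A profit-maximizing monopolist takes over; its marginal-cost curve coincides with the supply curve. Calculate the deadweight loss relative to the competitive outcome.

$420.07 thousand

Demand slope = (61 − 103.8)/(175 − 68) = −0.4, so P = 131 − 0.4Q.
Supply slope = (139.5 − 64.6)/(175 − 68) = 0.7, so P = 17 + 0.7Q.
Competitive equilibrium: 131 − 0.4Q = 17 + 0.7Q → Q* = 103.6364, P* = 89.5455.
Marginal revenue: MR = 131 − 0.8Q. Set MR = MC: 131 − 0.8Q = 17 + 0.7Q → Q_m = 76.
Price P_m = 131 − 0.4·76 = 100.6; MC(Q_m) = 17 + 0.7·76 = 70.2.
Competitive Q* = 103.6364, so ΔQ = 27.6364; wedge = 100.6 − 70.2 = 30.4.
DWL = ½ × 27.6364 × 30.4 = $420.07 thousand.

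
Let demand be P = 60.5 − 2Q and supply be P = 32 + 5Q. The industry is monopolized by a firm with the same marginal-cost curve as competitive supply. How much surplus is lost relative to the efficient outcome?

2.87

Competitive equilibrium: 60.5 − 2Q = 32 + 5Q → Q* = 4.07143, P* = 52.35714.
Marginal revenue: MR = 60.5 − 4Q. Set MR = MC: 60.5 − 4Q = 32 + 5Q → Q_m = 3.16667.
Price P_m = 60.5 − 2·3.16667 = 54.16666; MC(Q_m) = 32 + 5·3.16667 = 47.83335.
Competitive Q* = 4.07143, so ΔQ = 0.90476; wedge = 54.16666 − 47.83335 = 6.33331.
DWL = ½ × 0.90476 × 6.33331 = 2.87.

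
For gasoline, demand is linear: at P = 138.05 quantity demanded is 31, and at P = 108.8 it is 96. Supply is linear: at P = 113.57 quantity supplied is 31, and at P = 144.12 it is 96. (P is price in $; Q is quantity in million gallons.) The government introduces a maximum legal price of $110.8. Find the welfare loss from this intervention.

$485.94 million

Demand slope = (108.8 − 138.05)/(96 − 31) = −0.45, so P = 152 − 0.45Q.
Supply slope = (144.12 − 113.57)/(96 − 31) = 0.47, so P = 99 + 0.47Q.
Competitive equilibrium: 152 − 0.45Q = 99 + 0.47Q → Q* = 57.6087, P* = 126.0761.
At the ceiling P = 110.8, quantity supplied = (110.8 − 99)/0.47 = 25.1064.
Willingness to pay at Q' = 25.1064: 152 − 0.45·25.1064 = 140.7021.
ΔQ = 57.6087 − 25.1064 = 32.5023; wedge = 140.7021 − 110.8 = 29.9021.
Welfare loss = ½ × 32.5023 × 29.9021 = $485.94 million.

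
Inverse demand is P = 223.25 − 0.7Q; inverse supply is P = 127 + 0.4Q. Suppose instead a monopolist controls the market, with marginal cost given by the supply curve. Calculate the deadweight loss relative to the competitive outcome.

636.84

Competitive equilibrium: 223.25 − 0.7Q = 127 + 0.4Q → Q* = 87.5, P* = 162.
Marginal revenue: MR = 223.25 − 1.4Q. Set MR = MC: 223.25 − 1.4Q = 127 + 0.4Q → Q_m = 53.4722.
Price P_m = 223.25 − 0.7·53.4722 = 185.8195; MC(Q_m) = 127 + 0.4·53.4722 = 148.3889.
Competitive Q* = 87.5, so ΔQ = 34.0278; wedge = 185.8195 − 148.3889 = 37.4306.
Deadweight loss = ½ × 34.0278 × 37.4306 = 636.84.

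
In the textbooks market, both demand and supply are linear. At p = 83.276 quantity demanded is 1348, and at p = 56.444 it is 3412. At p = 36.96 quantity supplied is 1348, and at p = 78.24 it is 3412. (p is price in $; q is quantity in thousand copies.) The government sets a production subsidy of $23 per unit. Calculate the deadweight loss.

$8015.15 thousand

Demand slope = (56.444 − 83.276)/(3412 − 1348) = −0.013, so p = 100.8 − 0.013q.
Supply slope = (78.24 − 36.96)/(3412 − 1348) = 0.02, so p = 10 + 0.02q.
Competitive equilibrium: 100.8 − 0.013q = 10 + 0.02q → q* = 2751.5152, p* = 65.0303.
The subsidy lowers effective supply by 23: p = 0.02q − 13.
New quantity: 100.8 − 0.013q = 0.02q − 13 → q' = 3448.4848.
Overproduction Δq = 3448.4848 − 2751.5152 = 696.9696; wedge = subsidy = 23.
Welfare loss = ½ × 696.9696 × 23 = $8015.15 thousand.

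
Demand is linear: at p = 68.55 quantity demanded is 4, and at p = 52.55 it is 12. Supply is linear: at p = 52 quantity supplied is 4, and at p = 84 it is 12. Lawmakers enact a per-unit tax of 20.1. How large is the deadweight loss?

33.67

Demand slope = (52.55 − 68.55)/(12 − 4) = −2, so p = 76.55 − 2q.
Supply slope = (84 − 52)/(12 − 4) = 4, so p = 36 + 4q.
Competitive equilibrium: 76.55 − 2q = 36 + 4q → q* = 6.7583, p* = 63.0333.
With the tax, the buyer price exceeds the seller price by 20.1: (76.55 − 2q) − (36 + 4q) = 20.1 → q' = 3.4083.
Δq = 6.7583 − 3.4083 = 3.35; the wedge equals the tax, 20.1.
DWL = ½ × 3.35 × 20.1 = 33.67.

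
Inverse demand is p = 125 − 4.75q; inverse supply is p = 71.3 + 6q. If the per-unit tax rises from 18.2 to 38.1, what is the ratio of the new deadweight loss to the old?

4.382

Competitive equilibrium: 125 − 4.75q = 71.3 + 6q → q* = 4.9953, p* = 101.2721.
For a per-unit tax t: Δq = t/10.75, so DWL = ½·t·(t/10.75) = t²/21.5.
At t = 18.2: DWL = 15.407. At t = 38.1: DWL = 67.517.
Ratio = (38.1/18.2)² = 4.382.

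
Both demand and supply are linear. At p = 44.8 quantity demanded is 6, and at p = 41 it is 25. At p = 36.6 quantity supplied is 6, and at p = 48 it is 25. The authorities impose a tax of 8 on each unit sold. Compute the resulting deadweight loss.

40

Demand slope = (41 − 44.8)/(25 − 6) = −0.2, so p = 46 − 0.2q.
Supply slope = (48 − 36.6)/(25 − 6) = 0.6, so p = 33 + 0.6q.
Competitive equilibrium: 46 − 0.2q = 33 + 0.6q → q* = 16.25, p* = 42.75.
With the tax, the buyer price exceeds the seller price by 8: (46 − 0.2q) − (33 + 0.6q) = 8 → q' = 6.25.
Δq = 16.25 − 6.25 = 10; the wedge equals the tax, 8.
DWL = ½ × 10 × 8 = 40.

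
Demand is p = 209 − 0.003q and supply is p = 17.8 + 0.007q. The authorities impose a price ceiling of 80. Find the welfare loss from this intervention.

Competitive equilibrium: 209 − 0.003q = 17.8 + 0.007q → q* = 19120, p* = 151.64.
At the ceiling p = 80, quantity supplied = (80 − 17.8)/0.007 = 8885.714286.
Willingness to pay at q' = 8885.714286: 209 − 0.003·8885.714286 = 182.342857.
Δq = 19120 − 8885.714286 = 10234.285714; wedge = 182.342857 − 80 = 102.342857.
Welfare loss = ½ × 10234.285714 × 102.342857 = 523703.02.

523703.02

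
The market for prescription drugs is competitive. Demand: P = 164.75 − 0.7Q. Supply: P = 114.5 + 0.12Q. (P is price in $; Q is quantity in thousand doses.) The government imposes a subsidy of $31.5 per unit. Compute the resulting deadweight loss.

Competitive equilibrium: 164.75 − 0.7Q = 114.5 + 0.12Q → Q* = 61.2805, P* = 121.8537.
The subsidy lowers effective supply by 31.5: P = 83 + 0.12Q.
New quantity: 164.75 − 0.7Q = 83 + 0.12Q → Q' = 99.6951.
Overproduction ΔQ = 99.6951 − 61.2805 = 38.4146; wedge = subsidy = 31.5.
DWL = ½ × 38.4146 × 31.5 = $605.03 thousand.

$605.03 thousand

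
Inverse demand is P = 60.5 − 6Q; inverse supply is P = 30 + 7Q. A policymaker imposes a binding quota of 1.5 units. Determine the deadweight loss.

4.65

Competitive equilibrium: 60.5 − 6Q = 30 + 7Q → Q* = 2.3462, P* = 46.4231.
At Q = 1.5: demand price = 60.5 − 6·1.5 = 51.5; supply price = 30 + 7·1.5 = 40.5.
ΔQ = 2.3462 − 1.5 = 0.8462; wedge = 51.5 − 40.5 = 11.
Welfare loss = ½ × 0.8462 × 11 = 4.65.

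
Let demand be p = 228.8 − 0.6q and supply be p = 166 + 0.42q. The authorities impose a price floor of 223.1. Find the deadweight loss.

Competitive equilibrium: 228.8 − 0.6q = 166 + 0.42q → q* = 61.5686, p* = 191.8588.
At the floor p = 223.1, quantity demanded = (228.8 − 223.1)/0.6 = 9.5.
Sellers' marginal cost at q' = 9.5: 166 + 0.42·9.5 = 169.99.
Δq = 61.5686 − 9.5 = 52.0686; wedge = 223.1 − 169.99 = 53.11.
The triangle = ½ × 52.0686 × 53.11 = 1382.68.

1382.68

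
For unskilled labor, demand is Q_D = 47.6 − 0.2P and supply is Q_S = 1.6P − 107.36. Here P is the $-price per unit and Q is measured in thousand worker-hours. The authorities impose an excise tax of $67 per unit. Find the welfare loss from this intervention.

$399.02 thousand

In inverse form: demand P = 238 − 5Q, supply P = 67.1 + 0.625Q.
Competitive equilibrium: 238 − 5Q = 67.1 + 0.625Q → Q* = 30.3822, P* = 86.0889.
With the tax, the buyer price exceeds the seller price by 67: (238 − 5Q) − (67.1 + 0.625Q) = 67 → Q' = 18.4711.
ΔQ = 30.3822 − 18.4711 = 11.9111; the wedge equals the tax, 67.
Deadweight loss = ½ × 11.9111 × 67 = $399.02 thousand.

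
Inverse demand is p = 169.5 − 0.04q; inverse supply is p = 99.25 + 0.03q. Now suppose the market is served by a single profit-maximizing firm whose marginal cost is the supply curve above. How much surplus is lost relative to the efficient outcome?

4661.22

Competitive equilibrium: 169.5 − 0.04q = 99.25 + 0.03q → q* = 1003.57143, p* = 129.35714.
Marginal revenue: MR = 169.5 − 0.08q. Set MR = MC: 169.5 − 0.08q = 99.25 + 0.03q → q_m = 638.63636.
Price p_m = 169.5 − 0.04·638.63636 = 143.95455; MC(q_m) = 99.25 + 0.03·638.63636 = 118.40909.
Competitive q* = 1003.57143, so Δq = 364.93507; wedge = 143.95455 − 118.40909 = 25.54546.
Deadweight loss = ½ × 364.93507 × 25.54546 = 4661.22.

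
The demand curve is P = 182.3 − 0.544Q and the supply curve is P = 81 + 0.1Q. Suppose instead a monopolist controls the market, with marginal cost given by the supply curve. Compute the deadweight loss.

1670.58

Competitive equilibrium: 182.3 − 0.544Q = 81 + 0.1Q → Q* = 157.2981, P* = 96.7298.
Marginal revenue: MR = 182.3 − 1.088Q. Set MR = MC: 182.3 − 1.088Q = 81 + 0.1Q → Q_m = 85.2694.
Price P_m = 182.3 − 0.544·85.2694 = 135.9134; MC(Q_m) = 81 + 0.1·85.2694 = 89.5269.
Competitive Q* = 157.2981, so ΔQ = 72.0287; wedge = 135.9134 − 89.5269 = 46.3865.
Welfare loss = ½ × 72.0287 × 46.3865 = 1670.58.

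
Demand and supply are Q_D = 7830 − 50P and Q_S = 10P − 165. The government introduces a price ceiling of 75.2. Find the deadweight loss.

20218.815

In inverse form: demand P = 156.6 − 0.02Q, supply P = 16.5 + 0.1Q.
Competitive equilibrium: 156.6 − 0.02Q = 16.5 + 0.1Q → Q* = 1167.5, P* = 133.25.
At the ceiling P = 75.2, quantity supplied = (75.2 − 16.5)/0.1 = 587.
Willingness to pay at Q' = 587: 156.6 − 0.02·587 = 144.86.
ΔQ = 1167.5 − 587 = 580.5; wedge = 144.86 − 75.2 = 69.66.
Deadweight loss = ½ × 580.5 × 69.66 = 20218.815.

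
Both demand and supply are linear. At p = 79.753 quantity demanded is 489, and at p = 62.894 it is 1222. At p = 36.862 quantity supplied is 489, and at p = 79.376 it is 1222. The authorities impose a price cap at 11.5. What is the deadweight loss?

Demand slope = (62.894 − 79.753)/(1222 − 489) = −0.023, so p = 91 − 0.023q.
Supply slope = (79.376 − 36.862)/(1222 − 489) = 0.058, so p = 8.5 + 0.058q.
Competitive equilibrium: 91 − 0.023q = 8.5 + 0.058q → q* = 1018.51852, p* = 67.57407.
At the ceiling p = 11.5, quantity supplied = (11.5 − 8.5)/0.058 = 51.72414.
Willingness to pay at q' = 51.72414: 91 − 0.023·51.72414 = 89.81034.
Δq = 1018.51852 − 51.72414 = 966.79438; wedge = 89.81034 − 11.5 = 78.31034.
Welfare loss = ½ × 966.79438 × 78.31034 = 37855.

37855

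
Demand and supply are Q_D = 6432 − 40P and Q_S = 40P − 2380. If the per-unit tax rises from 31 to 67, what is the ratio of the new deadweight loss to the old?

4.671

In inverse form: demand P = 160.8 − 0.025Q, supply P = 59.5 + 0.025Q.
Competitive equilibrium: 160.8 − 0.025Q = 59.5 + 0.025Q → Q* = 2026, P* = 110.15.
For a per-unit tax t: ΔQ = t/0.05, so DWL = ½·t·(t/0.05) = t²/0.1.
At t = 31: DWL = 9610. At t = 67: DWL = 44890.
Ratio = (67/31)² = 4.671.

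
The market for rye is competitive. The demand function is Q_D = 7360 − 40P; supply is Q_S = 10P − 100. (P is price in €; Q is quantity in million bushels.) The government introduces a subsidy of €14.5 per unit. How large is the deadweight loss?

In inverse form: demand P = 184 − 0.025Q, supply P = 10 + 0.1Q.
Competitive equilibrium: 184 − 0.025Q = 10 + 0.1Q → Q* = 1392, P* = 149.2.
The subsidy lowers effective supply by 14.5: P = 0.1Q − 4.5.
New quantity: 184 − 0.025Q = 0.1Q − 4.5 → Q' = 1508.
Overproduction ΔQ = 1508 − 1392 = 116; wedge = subsidy = 14.5.
Welfare loss = ½ × 116 × 14.5 = €841 million.

€841 million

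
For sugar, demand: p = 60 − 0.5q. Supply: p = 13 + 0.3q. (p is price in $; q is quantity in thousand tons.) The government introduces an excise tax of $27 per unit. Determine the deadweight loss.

Competitive equilibrium: 60 − 0.5q = 13 + 0.3q → q* = 58.75, p* = 30.625.
With the tax, the buyer price exceeds the seller price by 27: (60 − 0.5q) − (13 + 0.3q) = 27 → q' = 25.
Δq = 58.75 − 25 = 33.75; the wedge equals the tax, 27.
The triangle = ½ × 33.75 × 27 = $455.625 thousand.

$455.625 thousand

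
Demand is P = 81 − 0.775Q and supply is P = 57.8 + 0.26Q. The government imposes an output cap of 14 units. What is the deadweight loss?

36.65

Competitive equilibrium: 81 − 0.775Q = 57.8 + 0.26Q → Q* = 22.4155, P* = 63.628.
At Q = 14: demand price = 81 − 0.775·14 = 70.15; supply price = 57.8 + 0.26·14 = 61.44.
ΔQ = 22.4155 − 14 = 8.4155; wedge = 70.15 − 61.44 = 8.71.
Deadweight loss = ½ × 8.4155 × 8.71 = 36.65.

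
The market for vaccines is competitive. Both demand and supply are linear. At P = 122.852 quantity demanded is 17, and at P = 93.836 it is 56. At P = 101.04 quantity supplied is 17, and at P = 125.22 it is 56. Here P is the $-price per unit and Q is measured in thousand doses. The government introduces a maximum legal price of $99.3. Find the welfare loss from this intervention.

$240.99 thousand

Demand slope = (93.836 − 122.852)/(56 − 17) = −0.744, so P = 135.5 − 0.744Q.
Supply slope = (125.22 − 101.04)/(56 − 17) = 0.62, so P = 90.5 + 0.62Q.
Competitive equilibrium: 135.5 − 0.744Q = 90.5 + 0.62Q → Q* = 32.9912, P* = 110.9545.
At the ceiling P = 99.3, quantity supplied = (99.3 − 90.5)/0.62 = 14.1935.
Willingness to pay at Q' = 14.1935: 135.5 − 0.744·14.1935 = 124.94.
ΔQ = 32.9912 − 14.1935 = 18.7977; wedge = 124.94 − 99.3 = 25.64.
Welfare loss = ½ × 18.7977 × 25.64 = $240.99 thousand.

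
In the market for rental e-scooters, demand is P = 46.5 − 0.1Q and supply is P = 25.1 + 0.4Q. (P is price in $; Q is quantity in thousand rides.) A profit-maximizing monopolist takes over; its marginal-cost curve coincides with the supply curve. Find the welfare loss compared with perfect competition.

$12.72 thousand

Competitive equilibrium: 46.5 − 0.1Q = 25.1 + 0.4Q → Q* = 42.8, P* = 42.22.
Marginal revenue: MR = 46.5 − 0.2Q. Set MR = MC: 46.5 − 0.2Q = 25.1 + 0.4Q → Q_m = 35.6667.
Price P_m = 46.5 − 0.1·35.6667 = 42.9333; MC(Q_m) = 25.1 + 0.4·35.6667 = 39.3667.
Competitive Q* = 42.8, so ΔQ = 7.1333; wedge = 42.9333 − 39.3667 = 3.5666.
DWL = ½ × 7.1333 × 3.5666 = $12.72 thousand.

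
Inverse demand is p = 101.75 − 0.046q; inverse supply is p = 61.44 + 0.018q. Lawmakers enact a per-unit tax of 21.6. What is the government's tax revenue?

6314.625

Competitive equilibrium: 101.75 − 0.046q = 61.44 + 0.018q → q* = 629.84375, p* = 72.77719.
With the tax, the buyer price exceeds the seller price by 21.6: (101.75 − 0.046q) − (61.44 + 0.018q) = 21.6 → q' = 292.34375.
Tax revenue = 21.6 × 292.34375 = 6314.625.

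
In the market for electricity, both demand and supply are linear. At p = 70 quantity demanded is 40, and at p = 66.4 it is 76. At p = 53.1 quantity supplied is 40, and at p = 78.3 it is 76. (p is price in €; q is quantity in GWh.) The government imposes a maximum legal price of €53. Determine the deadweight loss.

Demand slope = (66.4 − 70)/(76 − 40) = −0.1, so p = 74 − 0.1q.
Supply slope = (78.3 − 53.1)/(76 − 40) = 0.7, so p = 25.1 + 0.7q.
Competitive equilibrium: 74 − 0.1q = 25.1 + 0.7q → q* = 61.125, p* = 67.8875.
At the ceiling p = 53, quantity supplied = (53 − 25.1)/0.7 = 39.8571.
Willingness to pay at q' = 39.8571: 74 − 0.1·39.8571 = 70.0143.
Δq = 61.125 − 39.8571 = 21.2679; wedge = 70.0143 − 53 = 17.0143.
DWL = ½ × 21.2679 × 17.0143 = €180.93.

€180.93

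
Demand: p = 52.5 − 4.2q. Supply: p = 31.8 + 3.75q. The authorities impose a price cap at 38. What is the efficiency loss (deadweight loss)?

3.59

Competitive equilibrium: 52.5 − 4.2q = 31.8 + 3.75q → q* = 2.6038, p* = 41.5642.
At the ceiling p = 38, quantity supplied = (38 − 31.8)/3.75 = 1.6533.
Willingness to pay at q' = 1.6533: 52.5 − 4.2·1.6533 = 45.5561.
Δq = 2.6038 − 1.6533 = 0.9505; wedge = 45.5561 − 38 = 7.5561.
Deadweight loss = ½ × 0.9505 × 7.5561 = 3.59.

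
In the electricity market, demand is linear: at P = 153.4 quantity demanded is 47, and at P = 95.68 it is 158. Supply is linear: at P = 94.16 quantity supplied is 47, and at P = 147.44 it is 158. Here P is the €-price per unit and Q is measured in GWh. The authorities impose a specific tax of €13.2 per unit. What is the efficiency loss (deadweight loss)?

Demand slope = (95.68 − 153.4)/(158 − 47) = −0.52, so P = 177.84 − 0.52Q.
Supply slope = (147.44 − 94.16)/(158 − 47) = 0.48, so P = 71.6 + 0.48Q.
Competitive equilibrium: 177.84 − 0.52Q = 71.6 + 0.48Q → Q* = 106.24, P* = 122.5952.
With the tax, the buyer price exceeds the seller price by 13.2: (177.84 − 0.52Q) − (71.6 + 0.48Q) = 13.2 → Q' = 93.04.
ΔQ = 106.24 − 93.04 = 13.2; the wedge equals the tax, 13.2.
Welfare loss = ½ × 13.2 × 13.2 = €87.12.

€87.12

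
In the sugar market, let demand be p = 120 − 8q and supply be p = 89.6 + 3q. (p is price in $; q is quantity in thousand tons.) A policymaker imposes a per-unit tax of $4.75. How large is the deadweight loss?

$1.03 thousand

Competitive equilibrium: 120 − 8q = 89.6 + 3q → q* = 2.7636, p* = 97.8909.
With the tax, the buyer price exceeds the seller price by 4.75: (120 − 8q) − (89.6 + 3q) = 4.75 → q' = 2.3318.
Δq = 2.7636 − 2.3318 = 0.4318; the wedge equals the tax, 4.75.
DWL = ½ × 0.4318 × 4.75 = $1.03 thousand.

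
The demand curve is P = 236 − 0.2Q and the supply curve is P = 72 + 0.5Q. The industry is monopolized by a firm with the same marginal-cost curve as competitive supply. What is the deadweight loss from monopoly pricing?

948.71

Competitive equilibrium: 236 − 0.2Q = 72 + 0.5Q → Q* = 234.2857, P* = 189.1429.
Marginal revenue: MR = 236 − 0.4Q. Set MR = MC: 236 − 0.4Q = 72 + 0.5Q → Q_m = 182.2222.
Price P_m = 236 − 0.2·182.2222 = 199.5556; MC(Q_m) = 72 + 0.5·182.2222 = 163.1111.
Competitive Q* = 234.2857, so ΔQ = 52.0635; wedge = 199.5556 − 163.1111 = 36.4445.
The triangle = ½ × 52.0635 × 36.4445 = 948.71.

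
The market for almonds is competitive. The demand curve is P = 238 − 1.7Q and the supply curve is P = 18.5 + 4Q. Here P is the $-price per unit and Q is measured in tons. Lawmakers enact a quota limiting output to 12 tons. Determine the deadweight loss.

$2002.74

Competitive equilibrium: 238 − 1.7Q = 18.5 + 4Q → Q* = 38.5088, P* = 172.5351.
At Q = 12: demand price = 238 − 1.7·12 = 217.6; supply price = 18.5 + 4·12 = 66.5.
ΔQ = 38.5088 − 12 = 26.5088; wedge = 217.6 − 66.5 = 151.1.
Deadweight loss = ½ × 26.5088 × 151.1 = $2002.74.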